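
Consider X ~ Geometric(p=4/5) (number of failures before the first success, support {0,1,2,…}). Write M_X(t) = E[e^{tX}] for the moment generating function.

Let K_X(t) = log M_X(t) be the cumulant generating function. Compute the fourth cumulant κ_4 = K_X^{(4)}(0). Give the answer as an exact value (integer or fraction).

M_X(t) = 4/(5*(1 - e^(t)/5))
K_X(t) = log M_X(t) = -log(1 - e^(t)/5) - log(5) + 2*log(2)
D^4[K](t) = (5*e^(3*t) + 100*e^(2*t) + 125*e^(t))/(e^(4*t) - 20*e^(3*t) + 150*e^(2*t) - 500*e^(t) + 625)

κ_4 = D^4[K](0) = 115/128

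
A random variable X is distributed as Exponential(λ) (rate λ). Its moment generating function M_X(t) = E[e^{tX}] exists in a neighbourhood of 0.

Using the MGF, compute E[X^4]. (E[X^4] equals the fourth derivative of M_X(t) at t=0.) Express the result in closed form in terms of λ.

E[X^4] = d^4M/dt^4 |_{t=0} = 24/λ^4

M_X(t) = λ/(λ - t)
dM/dt = λ/(λ^2 - 2*λ*t + t^2)
d^2M/dt^2 = -2*λ/(-λ^3 + 3*λ^2*t - 3*λ*t^2 + t^3)
d^3M/dt^3 = 6*λ/(λ^4 - 4*λ^3*t + 6*λ^2*t^2 - 4*λ*t^3 + t^4)
d^4M/dt^4 = -24*λ/(-λ^5 + 5*λ^4*t - 10*λ^3*t^2 + 10*λ^2*t^3 - 5*λ*t^4 + t^5)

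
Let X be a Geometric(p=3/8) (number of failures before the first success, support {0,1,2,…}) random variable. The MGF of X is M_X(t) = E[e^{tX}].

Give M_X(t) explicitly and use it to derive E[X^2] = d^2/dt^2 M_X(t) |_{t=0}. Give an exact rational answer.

E[X^2] = M′′(0) = 65/9

M_X(t) = 3/(8*(1 - 5*e^(t)/8))
M′(t) = 15*e^(t)/(25*e^(2*t) - 80*e^(t) + 64)
M′′(t) = (-75*e^(2*t) - 120*e^(t))/(125*e^(3*t) - 600*e^(2*t) + 960*e^(t) - 512)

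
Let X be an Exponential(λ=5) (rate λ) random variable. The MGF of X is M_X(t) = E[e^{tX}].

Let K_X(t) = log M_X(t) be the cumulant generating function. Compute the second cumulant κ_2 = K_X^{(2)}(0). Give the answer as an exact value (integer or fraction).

M_X(t) = 5/(5 - t)
K_X(t) = log M_X(t) = -log(5 - t) + log(5)
K^(2)(t) = 1/(t^2 - 10*t + 25)

κ_2 = K^(2)(0) = 1/25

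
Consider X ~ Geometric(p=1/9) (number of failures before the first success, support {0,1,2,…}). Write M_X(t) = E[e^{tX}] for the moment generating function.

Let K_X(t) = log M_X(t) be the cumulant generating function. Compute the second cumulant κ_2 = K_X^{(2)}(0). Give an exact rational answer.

κ_2 = D^2[K](0) = 72

M_X(t) = 1/(9*(1 - 8*e^(t)/9))
K_X(t) = log M_X(t) = -log(1 - 8*e^(t)/9) - 2*log(3)
D^2[K](t) = 72*e^(t)/(64*e^(2*t) - 144*e^(t) + 81)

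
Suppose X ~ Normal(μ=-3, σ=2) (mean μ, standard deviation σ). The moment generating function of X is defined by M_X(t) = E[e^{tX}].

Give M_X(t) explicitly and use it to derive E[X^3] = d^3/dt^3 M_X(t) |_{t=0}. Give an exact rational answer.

M_X(t) = e^(2*t^2 - 3*t)
M′(t) = 4*t*e^(-3*t)*e^(2*t^2) - 3*e^(-3*t)*e^(2*t^2)
M′′(t) = (16*t^2*e^(2*t^2) - 24*t*e^(2*t^2) + 13*e^(2*t^2))*e^(-3*t)
M′′′(t) = (64*t^3*e^(2*t^2) - 144*t^2*e^(2*t^2) + 156*t*e^(2*t^2) - 63*e^(2*t^2))*e^(-3*t)

E[X^3] = M′′′(0) = -63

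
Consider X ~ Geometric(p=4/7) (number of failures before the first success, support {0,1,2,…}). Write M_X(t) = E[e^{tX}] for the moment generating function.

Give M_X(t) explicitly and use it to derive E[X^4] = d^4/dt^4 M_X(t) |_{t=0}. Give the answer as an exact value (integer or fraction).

M_X(t) = 4/(7*(1 - 3*e^(t)/7))
M′(t) = 12*e^(t)/(9*e^(2*t) - 42*e^(t) + 49)
M′′(t) = (-36*e^(2*t) - 84*e^(t))/(27*e^(3*t) - 189*e^(2*t) + 441*e^(t) - 343)
M′′′(t) = (108*e^(3*t) + 1008*e^(2*t) + 588*e^(t))/(81*e^(4*t) - 756*e^(3*t) + 2646*e^(2*t) - 4116*e^(t) + 2401)
M′′′′(t) = (-324*e^(4*t) - 8316*e^(3*t) - 19404*e^(2*t) - 4116*e^(t))/(243*e^(5*t) - 2835*e^(4*t) + 13230*e^(3*t) - 30870*e^(2*t) + 36015*e^(t) - 16807)

E[X^4] = M′′′′(0) = 1005/32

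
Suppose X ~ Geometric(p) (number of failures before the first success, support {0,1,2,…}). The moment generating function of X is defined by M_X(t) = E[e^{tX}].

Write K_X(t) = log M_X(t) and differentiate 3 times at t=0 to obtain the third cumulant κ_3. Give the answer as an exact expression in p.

M_X(t) = p/(-(1 - p)*e^(t) + 1)
K_X(t) = log M_X(t) = log(p) - log(-(1 - p)*e^(t) + 1)
dK/dt = (-p*e^(t) + e^(t))/(p*e^(t) - e^(t) + 1)
d^2K/dt^2 = (-p*e^(t) + e^(t))/(p^2*e^(2*t) - 2*p*e^(2*t) + 2*p*e^(t) + e^(2*t) - 2*e^(t) + 1)

κ_3 = d^3K/dt^3 |_{t=0} = (p^2 - 3*p + 2)/p^3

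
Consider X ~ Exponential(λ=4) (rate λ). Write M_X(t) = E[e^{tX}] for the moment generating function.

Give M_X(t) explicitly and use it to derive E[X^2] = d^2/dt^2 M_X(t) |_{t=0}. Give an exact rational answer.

E[X^2] = M′′(0) = 1/8

M_X(t) = 4/(4 - t)
M′(t) = 4/(t^2 - 8*t + 16)
M′′(t) = -8/(t^3 - 12*t^2 + 48*t - 64)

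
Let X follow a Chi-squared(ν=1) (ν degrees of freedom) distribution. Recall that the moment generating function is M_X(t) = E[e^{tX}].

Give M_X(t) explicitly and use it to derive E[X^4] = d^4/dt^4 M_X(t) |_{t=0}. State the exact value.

M_X(t) = 1/√(1 - 2*t)
dM/dt = -1/(2*t*√(1 - 2*t) - √(1 - 2*t))
d^2M/dt^2 = 3/(4*t^2*√(1 - 2*t) - 4*t*√(1 - 2*t) + √(1 - 2*t))
d^3M/dt^3 = -15/(8*t^3*√(1 - 2*t) - 12*t^2*√(1 - 2*t) + 6*t*√(1 - 2*t) - √(1 - 2*t))
d^4M/dt^4 = 105/(16*t^4*√(1 - 2*t) - 32*t^3*√(1 - 2*t) + 24*t^2*√(1 - 2*t) - 8*t*√(1 - 2*t) + √(1 - 2*t))

E[X^4] = d^4M/dt^4 |_{t=0} = 105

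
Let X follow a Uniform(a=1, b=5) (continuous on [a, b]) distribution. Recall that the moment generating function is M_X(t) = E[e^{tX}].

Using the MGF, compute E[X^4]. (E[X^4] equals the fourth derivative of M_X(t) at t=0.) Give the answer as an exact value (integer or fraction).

E[X^4] = D^4[M](0) = 781/5

M_X(t) = (e^(5*t) - e^(t))/(4*t)
D^4[M](t) = (625*t^4*e^(5*t) - t^4*e^(t) - 500*t^3*e^(5*t) + 4*t^3*e^(t) + 300*t^2*e^(5*t) - 12*t^2*e^(t) - 120*t*e^(5*t) + 24*t*e^(t) + 24*e^(5*t) - 24*e^(t))/(4*t^5)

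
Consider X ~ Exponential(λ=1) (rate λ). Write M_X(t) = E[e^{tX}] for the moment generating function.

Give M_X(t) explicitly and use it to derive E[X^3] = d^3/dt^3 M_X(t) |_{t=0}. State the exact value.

E[X^3] = D^3[M](0) = 6

M_X(t) = 1/(1 - t)
D^3[M](t) = 6/(t^4 - 4*t^3 + 6*t^2 - 4*t + 1)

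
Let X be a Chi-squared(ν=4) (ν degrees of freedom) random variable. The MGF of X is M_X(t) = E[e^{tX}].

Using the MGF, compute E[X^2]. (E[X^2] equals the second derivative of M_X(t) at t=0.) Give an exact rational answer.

M_X(t) = (1 - 2*t)^(-2)
dM/dt = -4/(8*t^3 - 12*t^2 + 6*t - 1)
d^2M/dt^2 = 24/(16*t^4 - 32*t^3 + 24*t^2 - 8*t + 1)

E[X^2] = d^2M/dt^2 |_{t=0} = 24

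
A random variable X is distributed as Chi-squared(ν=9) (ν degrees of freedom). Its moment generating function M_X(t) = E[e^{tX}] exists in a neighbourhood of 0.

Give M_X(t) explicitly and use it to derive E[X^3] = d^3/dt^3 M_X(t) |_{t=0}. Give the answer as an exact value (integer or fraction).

M_X(t) = (1 - 2*t)^(-9/2)

E[X^3] = M^(3)(0) = 1287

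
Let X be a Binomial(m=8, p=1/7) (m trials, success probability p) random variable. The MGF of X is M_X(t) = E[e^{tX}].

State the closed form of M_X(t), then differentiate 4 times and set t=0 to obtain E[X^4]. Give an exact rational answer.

M_X(t) = (e^(t)/7 + 6/7)^8

E[X^4] = d^4M/dt^4 |_{t=0} = 5392/343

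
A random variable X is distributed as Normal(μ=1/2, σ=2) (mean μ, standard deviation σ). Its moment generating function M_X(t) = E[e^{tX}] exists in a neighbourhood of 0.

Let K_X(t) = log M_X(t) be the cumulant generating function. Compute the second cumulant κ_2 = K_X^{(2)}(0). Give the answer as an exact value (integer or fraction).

M_X(t) = e^(2*t^2 + t/2)
K_X(t) = log M_X(t) = 2*t^2 + t/2
K^(2)(t) = 4

κ_2 = K^(2)(0) = 4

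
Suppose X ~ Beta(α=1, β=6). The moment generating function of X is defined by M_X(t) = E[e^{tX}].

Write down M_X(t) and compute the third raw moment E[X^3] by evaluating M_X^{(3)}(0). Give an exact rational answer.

E[X^3] = M′′′(0) = 1/84

M_X(t) = ₁F₁(1; 7; t)
M′(t) = ₁F₁(2; 8; t)/7
M′′(t) = ₁F₁(3; 9; t)/28
M′′′(t) = ₁F₁(4; 10; t)/84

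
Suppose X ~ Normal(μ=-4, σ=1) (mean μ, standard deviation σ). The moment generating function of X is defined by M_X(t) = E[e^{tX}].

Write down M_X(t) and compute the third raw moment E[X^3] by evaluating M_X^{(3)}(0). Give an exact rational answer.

E[X^3] = M′′′(0) = -76

M_X(t) = e^(t^2/2 - 4*t)
M′(t) = t*e^(-4*t)*e^(t^2/2) - 4*e^(-4*t)*e^(t^2/2)
M′′(t) = (t^2*e^(t^2/2) - 8*t*e^(t^2/2) + 17*e^(t^2/2))*e^(-4*t)
M′′′(t) = (t^3*e^(t^2/2) - 12*t^2*e^(t^2/2) + 51*t*e^(t^2/2) - 76*e^(t^2/2))*e^(-4*t)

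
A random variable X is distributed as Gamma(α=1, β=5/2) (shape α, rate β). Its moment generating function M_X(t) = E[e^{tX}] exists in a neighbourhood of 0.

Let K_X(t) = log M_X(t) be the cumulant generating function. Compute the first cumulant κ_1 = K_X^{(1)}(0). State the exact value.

M_X(t) = 5/(2*(5/2 - t))
K_X(t) = log M_X(t) = -log(5/2 - t) - log(2) + log(5)
D[K](t) = -2/(2*t - 5)

κ_1 = D[K](0) = 2/5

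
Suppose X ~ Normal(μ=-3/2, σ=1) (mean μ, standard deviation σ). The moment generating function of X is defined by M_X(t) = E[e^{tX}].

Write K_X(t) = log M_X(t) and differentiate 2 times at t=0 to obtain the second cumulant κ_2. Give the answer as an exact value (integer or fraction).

M_X(t) = e^(t^2/2 - 3*t/2)
K_X(t) = log M_X(t) = t^2/2 - 3*t/2
dK/dt = t - 3/2
d^2K/dt^2 = 1

κ_2 = d^2K/dt^2 |_{t=0} = 1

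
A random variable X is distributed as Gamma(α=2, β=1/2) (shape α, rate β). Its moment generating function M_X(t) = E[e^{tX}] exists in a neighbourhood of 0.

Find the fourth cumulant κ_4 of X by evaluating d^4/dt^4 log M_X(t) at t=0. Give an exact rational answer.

κ_4 = K^(4)(0) = 192

M_X(t) = 1/(4*(1/2 - t)^2)
K_X(t) = log M_X(t) = -2*log(1/2 - t) - 2*log(2)
K^(4)(t) = 192/(16*t^4 - 32*t^3 + 24*t^2 - 8*t + 1)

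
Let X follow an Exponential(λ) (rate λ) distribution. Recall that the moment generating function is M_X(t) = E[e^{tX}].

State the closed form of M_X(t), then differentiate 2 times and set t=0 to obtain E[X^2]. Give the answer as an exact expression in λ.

M_X(t) = λ/(λ - t)
M′(t) = λ/(λ^2 - 2*λ*t + t^2)
M′′(t) = -2*λ/(-λ^3 + 3*λ^2*t - 3*λ*t^2 + t^3)

E[X^2] = M′′(0) = 2/λ^2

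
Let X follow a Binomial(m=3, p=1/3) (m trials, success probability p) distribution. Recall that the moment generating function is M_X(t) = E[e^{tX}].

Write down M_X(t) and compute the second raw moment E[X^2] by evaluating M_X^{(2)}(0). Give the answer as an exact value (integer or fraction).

M_X(t) = (e^(t)/3 + 2/3)^3
dM/dt = e^(3*t)/9 + 4*e^(2*t)/9 + 4*e^(t)/9
d^2M/dt^2 = e^(3*t)/3 + 8*e^(2*t)/9 + 4*e^(t)/9

E[X^2] = d^2M/dt^2 |_{t=0} = 5/3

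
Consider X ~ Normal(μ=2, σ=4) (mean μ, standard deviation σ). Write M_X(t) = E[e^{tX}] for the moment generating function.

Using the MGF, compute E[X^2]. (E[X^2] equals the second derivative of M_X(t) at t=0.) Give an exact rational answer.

E[X^2] = M^(2)(0) = 20

M_X(t) = e^(8*t^2 + 2*t)
M^(2)(t) = 256*t^2*e^(2*t)*e^(8*t^2) + 64*t*e^(2*t)*e^(8*t^2) + 20*e^(2*t)*e^(8*t^2)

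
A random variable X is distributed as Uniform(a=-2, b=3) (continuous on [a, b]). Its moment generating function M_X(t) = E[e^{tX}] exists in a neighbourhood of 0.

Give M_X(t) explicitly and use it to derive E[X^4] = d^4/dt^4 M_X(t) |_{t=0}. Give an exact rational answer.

M_X(t) = (e^(3*t) - e^(-2*t))/(5*t)
D^4[M](t) = (81*t^4*e^(5*t) - 16*t^4 - 108*t^3*e^(5*t) - 32*t^3 + 108*t^2*e^(5*t) - 48*t^2 - 72*t*e^(5*t) - 48*t + 24*e^(5*t) - 24)*e^(-2*t)/(5*t^5)

E[X^4] = D^4[M](0) = 11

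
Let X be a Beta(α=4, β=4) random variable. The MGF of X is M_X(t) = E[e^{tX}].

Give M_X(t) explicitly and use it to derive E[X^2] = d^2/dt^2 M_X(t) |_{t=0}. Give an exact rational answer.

E[X^2] = D^2[M](0) = 5/18

M_X(t) = ₁F₁(4; 8; t)
D^2[M](t) = 5*₁F₁(6; 10; t)/18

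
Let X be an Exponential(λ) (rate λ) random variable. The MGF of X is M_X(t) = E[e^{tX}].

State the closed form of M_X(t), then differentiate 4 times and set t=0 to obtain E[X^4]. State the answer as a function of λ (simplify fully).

E[X^4] = M′′′′(0) = 24/λ^4

M_X(t) = λ/(λ - t)
M′(t) = λ/(λ^2 - 2*λ*t + t^2)
M′′(t) = -2*λ/(-λ^3 + 3*λ^2*t - 3*λ*t^2 + t^3)
M′′′(t) = 6*λ/(λ^4 - 4*λ^3*t + 6*λ^2*t^2 - 4*λ*t^3 + t^4)
M′′′′(t) = -24*λ/(-λ^5 + 5*λ^4*t - 10*λ^3*t^2 + 10*λ^2*t^3 - 5*λ*t^4 + t^5)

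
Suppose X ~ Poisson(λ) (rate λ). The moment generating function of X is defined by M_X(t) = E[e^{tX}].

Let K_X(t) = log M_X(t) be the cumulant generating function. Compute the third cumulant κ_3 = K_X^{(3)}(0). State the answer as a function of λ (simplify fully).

M_X(t) = e^(λ*(e^(t) - 1))
K_X(t) = log M_X(t) = λ*(e^(t) - 1)
dK/dt = λ*e^(t)
d^2K/dt^2 = λ*e^(t)
d^3K/dt^3 = λ*e^(t)

κ_3 = d^3K/dt^3 |_{t=0} = λ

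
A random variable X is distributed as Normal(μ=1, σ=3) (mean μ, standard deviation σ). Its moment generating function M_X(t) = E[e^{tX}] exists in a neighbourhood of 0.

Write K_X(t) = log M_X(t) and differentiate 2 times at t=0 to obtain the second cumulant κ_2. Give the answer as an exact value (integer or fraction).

κ_2 = D^2[K](0) = 9

M_X(t) = e^(9*t^2/2 + t)
K_X(t) = log M_X(t) = 9*t^2/2 + t
D^2[K](t) = 9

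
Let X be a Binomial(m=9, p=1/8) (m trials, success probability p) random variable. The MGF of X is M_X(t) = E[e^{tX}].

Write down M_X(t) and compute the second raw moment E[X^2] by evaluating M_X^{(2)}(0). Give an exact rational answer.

M_X(t) = (e^(t)/8 + 7/8)^9

E[X^2] = d^2M/dt^2 |_{t=0} = 9/4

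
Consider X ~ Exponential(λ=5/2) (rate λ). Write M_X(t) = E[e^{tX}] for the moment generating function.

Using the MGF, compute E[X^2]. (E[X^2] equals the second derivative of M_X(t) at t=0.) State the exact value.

M_X(t) = 5/(2*(5/2 - t))
D^2[M](t) = -40/(8*t^3 - 60*t^2 + 150*t - 125)

E[X^2] = D^2[M](0) = 8/25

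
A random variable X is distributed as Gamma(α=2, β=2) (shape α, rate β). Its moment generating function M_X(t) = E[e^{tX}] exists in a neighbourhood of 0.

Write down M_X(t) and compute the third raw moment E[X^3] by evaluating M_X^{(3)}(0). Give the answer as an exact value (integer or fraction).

E[X^3] = M′′′(0) = 3

M_X(t) = 4/(2 - t)^2
M′(t) = -8/(t^3 - 6*t^2 + 12*t - 8)
M′′(t) = 24/(t^4 - 8*t^3 + 24*t^2 - 32*t + 16)
M′′′(t) = -96/(t^5 - 10*t^4 + 40*t^3 - 80*t^2 + 80*t - 32)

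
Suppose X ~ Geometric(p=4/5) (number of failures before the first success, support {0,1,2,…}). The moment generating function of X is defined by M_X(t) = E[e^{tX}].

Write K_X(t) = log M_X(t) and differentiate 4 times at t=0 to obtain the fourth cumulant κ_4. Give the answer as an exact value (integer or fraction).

M_X(t) = 4/(5*(1 - e^(t)/5))
K_X(t) = log M_X(t) = -log(1 - e^(t)/5) - log(5) + 2*log(2)
K′(t) = -e^(t)/(e^(t) - 5)
K′′(t) = 5*e^(t)/(e^(2*t) - 10*e^(t) + 25)
K′′′(t) = (-5*e^(2*t) - 25*e^(t))/(e^(3*t) - 15*e^(2*t) + 75*e^(t) - 125)
K′′′′(t) = (5*e^(3*t) + 100*e^(2*t) + 125*e^(t))/(e^(4*t) - 20*e^(3*t) + 150*e^(2*t) - 500*e^(t) + 625)

κ_4 = K′′′′(0) = 115/128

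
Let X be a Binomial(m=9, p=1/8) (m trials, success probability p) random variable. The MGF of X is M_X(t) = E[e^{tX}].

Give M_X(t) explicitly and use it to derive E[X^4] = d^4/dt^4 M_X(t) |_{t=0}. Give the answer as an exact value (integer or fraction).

E[X^4] = d^4M/dt^4 |_{t=0} = 4005/256

M_X(t) = (e^(t)/8 + 7/8)^9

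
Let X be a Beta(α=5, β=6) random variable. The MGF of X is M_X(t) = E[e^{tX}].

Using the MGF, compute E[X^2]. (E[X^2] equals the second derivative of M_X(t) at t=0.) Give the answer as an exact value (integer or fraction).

E[X^2] = D^2[M](0) = 5/22

M_X(t) = ₁F₁(5; 11; t)
D^2[M](t) = 5*₁F₁(7; 13; t)/22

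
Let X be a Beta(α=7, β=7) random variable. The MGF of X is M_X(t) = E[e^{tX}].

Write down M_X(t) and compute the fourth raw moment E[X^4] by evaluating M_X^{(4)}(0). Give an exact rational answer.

E[X^4] = M^(4)(0) = 3/34

M_X(t) = ₁F₁(7; 14; t)
M^(4)(t) = 3*₁F₁(11; 18; t)/34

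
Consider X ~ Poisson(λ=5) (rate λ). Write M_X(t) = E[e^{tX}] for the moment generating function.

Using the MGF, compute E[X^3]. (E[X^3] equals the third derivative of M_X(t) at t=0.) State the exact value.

E[X^3] = M^(3)(0) = 205

M_X(t) = e^(5*e^(t) - 5)
M^(3)(t) = (125*e^(3*t)*e^(5*e^(t)) + 75*e^(2*t)*e^(5*e^(t)) + 5*e^(t)*e^(5*e^(t)))*e^(-5)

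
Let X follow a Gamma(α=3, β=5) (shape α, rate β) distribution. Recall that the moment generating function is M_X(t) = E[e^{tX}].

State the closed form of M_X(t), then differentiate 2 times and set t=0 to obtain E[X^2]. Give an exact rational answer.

E[X^2] = M′′(0) = 12/25

M_X(t) = 125/(5 - t)^3
M′(t) = 375/(t^4 - 20*t^3 + 150*t^2 - 500*t + 625)
M′′(t) = -1500/(t^5 - 25*t^4 + 250*t^3 - 1250*t^2 + 3125*t - 3125)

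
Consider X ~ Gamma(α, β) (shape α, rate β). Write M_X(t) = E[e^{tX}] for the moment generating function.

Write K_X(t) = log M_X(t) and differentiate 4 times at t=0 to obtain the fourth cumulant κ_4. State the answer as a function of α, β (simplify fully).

κ_4 = K^(4)(0) = 6*α/β^4

M_X(t) = (β/(β - t))^α
K_X(t) = log M_X(t) = α*(log(β) - log(β - t))
K^(4)(t) = 6*α/(β^4 - 4*β^3*t + 6*β^2*t^2 - 4*β*t^3 + t^4)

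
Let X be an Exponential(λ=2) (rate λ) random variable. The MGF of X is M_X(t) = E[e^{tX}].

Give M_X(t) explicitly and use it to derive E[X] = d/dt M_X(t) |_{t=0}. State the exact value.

M_X(t) = 2/(2 - t)
dM/dt = 2/(t^2 - 4*t + 4)

E[X] = dM/dt |_{t=0} = 1/2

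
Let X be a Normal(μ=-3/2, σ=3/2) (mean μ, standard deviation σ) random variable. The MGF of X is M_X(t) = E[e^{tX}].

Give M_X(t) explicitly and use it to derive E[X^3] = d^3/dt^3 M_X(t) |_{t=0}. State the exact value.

E[X^3] = M′′′(0) = -27/2

M_X(t) = e^(9*t^2/8 - 3*t/2)
M′(t) = 9*t*e^(-3*t/2)*e^(9*t^2/8)/4 - 3*e^(-3*t/2)*e^(9*t^2/8)/2
M′′(t) = (81*t^2*e^(9*t^2/8) - 108*t*e^(9*t^2/8) + 72*e^(9*t^2/8))*e^(-3*t/2)/16
M′′′(t) = (729*t^3*e^(9*t^2/8) - 1458*t^2*e^(9*t^2/8) + 1944*t*e^(9*t^2/8) - 864*e^(9*t^2/8))*e^(-3*t/2)/64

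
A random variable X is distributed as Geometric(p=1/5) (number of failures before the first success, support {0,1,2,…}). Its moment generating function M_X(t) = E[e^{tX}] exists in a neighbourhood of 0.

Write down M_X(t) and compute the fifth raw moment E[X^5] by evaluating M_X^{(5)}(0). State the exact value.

M_X(t) = 1/(5*(1 - 4*e^(t)/5))
M′(t) = 4*e^(t)/(16*e^(2*t) - 40*e^(t) + 25)
M′′(t) = (-16*e^(2*t) - 20*e^(t))/(64*e^(3*t) - 240*e^(2*t) + 300*e^(t) - 125)
M′′′(t) = (64*e^(3*t) + 320*e^(2*t) + 100*e^(t))/(256*e^(4*t) - 1280*e^(3*t) + 2400*e^(2*t) - 2000*e^(t) + 625)
M′′′′(t) = (-256*e^(4*t) - 3520*e^(3*t) - 4400*e^(2*t) - 500*e^(t))/(1024*e^(5*t) - 6400*e^(4*t) + 16000*e^(3*t) - 20000*e^(2*t) + 12500*e^(t) - 3125)

E[X^5] = M′′′′′(0) = 194404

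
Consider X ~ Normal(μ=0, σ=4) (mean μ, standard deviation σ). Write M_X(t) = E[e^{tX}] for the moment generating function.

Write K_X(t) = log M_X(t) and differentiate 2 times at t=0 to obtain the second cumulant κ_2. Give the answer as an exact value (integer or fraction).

κ_2 = D^2[K](0) = 16

M_X(t) = e^(8*t^2)
K_X(t) = log M_X(t) = 8*t^2
D^2[K](t) = 16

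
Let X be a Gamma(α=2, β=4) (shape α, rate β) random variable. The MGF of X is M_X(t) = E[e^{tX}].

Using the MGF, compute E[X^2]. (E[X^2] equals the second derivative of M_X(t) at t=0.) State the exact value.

E[X^2] = d^2M/dt^2 |_{t=0} = 3/8

M_X(t) = 16/(4 - t)^2
dM/dt = -32/(t^3 - 12*t^2 + 48*t - 64)
d^2M/dt^2 = 96/(t^4 - 16*t^3 + 96*t^2 - 256*t + 256)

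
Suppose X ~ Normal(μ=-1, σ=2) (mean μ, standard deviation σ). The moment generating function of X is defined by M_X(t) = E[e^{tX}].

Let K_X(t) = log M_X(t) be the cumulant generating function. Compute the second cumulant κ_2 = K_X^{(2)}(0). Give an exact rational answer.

M_X(t) = e^(2*t^2 - t)
K_X(t) = log M_X(t) = 2*t^2 - t
dK/dt = 4*t - 1
d^2K/dt^2 = 4

κ_2 = d^2K/dt^2 |_{t=0} = 4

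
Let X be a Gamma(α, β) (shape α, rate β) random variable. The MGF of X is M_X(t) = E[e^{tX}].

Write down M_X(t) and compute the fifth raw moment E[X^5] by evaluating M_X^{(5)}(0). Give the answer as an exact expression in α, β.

E[X^5] = D^5[M](0) = α*(α^4 + 10*α^3 + 35*α^2 + 50*α + 24)/β^5

M_X(t) = (β/(β - t))^α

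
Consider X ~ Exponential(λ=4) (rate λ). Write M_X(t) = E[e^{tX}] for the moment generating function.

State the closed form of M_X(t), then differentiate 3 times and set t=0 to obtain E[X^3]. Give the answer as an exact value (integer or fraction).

M_X(t) = 4/(4 - t)
D^3[M](t) = 24/(t^4 - 16*t^3 + 96*t^2 - 256*t + 256)

E[X^3] = D^3[M](0) = 3/32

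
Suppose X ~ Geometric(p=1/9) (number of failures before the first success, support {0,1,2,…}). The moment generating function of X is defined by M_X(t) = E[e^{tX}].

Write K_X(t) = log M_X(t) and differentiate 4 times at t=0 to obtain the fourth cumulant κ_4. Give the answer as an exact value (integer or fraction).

κ_4 = d^4K/dt^4 |_{t=0} = 31176

M_X(t) = 1/(9*(1 - 8*e^(t)/9))
K_X(t) = log M_X(t) = -log(1 - 8*e^(t)/9) - 2*log(3)
dK/dt = -8*e^(t)/(8*e^(t) - 9)
d^2K/dt^2 = 72*e^(t)/(64*e^(2*t) - 144*e^(t) + 81)
d^3K/dt^3 = (-576*e^(2*t) - 648*e^(t))/(512*e^(3*t) - 1728*e^(2*t) + 1944*e^(t) - 729)
d^4K/dt^4 = (4608*e^(3*t) + 20736*e^(2*t) + 5832*e^(t))/(4096*e^(4*t) - 18432*e^(3*t) + 31104*e^(2*t) - 23328*e^(t) + 6561)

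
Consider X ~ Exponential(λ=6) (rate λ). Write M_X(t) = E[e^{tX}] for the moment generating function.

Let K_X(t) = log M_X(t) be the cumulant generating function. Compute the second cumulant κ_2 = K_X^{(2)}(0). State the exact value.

M_X(t) = 6/(6 - t)
K_X(t) = log M_X(t) = -log(6 - t) + log(6)
D^2[K](t) = 1/(t^2 - 12*t + 36)

κ_2 = D^2[K](0) = 1/36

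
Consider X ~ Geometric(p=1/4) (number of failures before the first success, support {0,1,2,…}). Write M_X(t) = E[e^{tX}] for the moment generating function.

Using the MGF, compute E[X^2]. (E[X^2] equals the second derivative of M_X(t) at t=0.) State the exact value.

M_X(t) = 1/(4*(1 - 3*e^(t)/4))
D^2[M](t) = (-9*e^(2*t) - 12*e^(t))/(27*e^(3*t) - 108*e^(2*t) + 144*e^(t) - 64)

E[X^2] = D^2[M](0) = 21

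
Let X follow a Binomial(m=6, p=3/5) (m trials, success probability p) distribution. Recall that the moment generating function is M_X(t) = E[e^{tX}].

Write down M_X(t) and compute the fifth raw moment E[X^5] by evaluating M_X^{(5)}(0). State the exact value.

M_X(t) = (3*e^(t)/5 + 2/5)^6
M′(t) = 4374*e^(6*t)/15625 + 2916*e^(5*t)/3125 + 3888*e^(4*t)/3125 + 2592*e^(3*t)/3125 + 864*e^(2*t)/3125 + 576*e^(t)/15625
M′′(t) = 26244*e^(6*t)/15625 + 2916*e^(5*t)/625 + 15552*e^(4*t)/3125 + 7776*e^(3*t)/3125 + 1728*e^(2*t)/3125 + 576*e^(t)/15625
M′′′(t) = 157464*e^(6*t)/15625 + 2916*e^(5*t)/125 + 62208*e^(4*t)/3125 + 23328*e^(3*t)/3125 + 3456*e^(2*t)/3125 + 576*e^(t)/15625
M′′′′(t) = 944784*e^(6*t)/15625 + 2916*e^(5*t)/25 + 248832*e^(4*t)/3125 + 69984*e^(3*t)/3125 + 6912*e^(2*t)/3125 + 576*e^(t)/15625
M′′′′′(t) = 5668704*e^(6*t)/15625 + 2916*e^(5*t)/5 + 995328*e^(4*t)/3125 + 209952*e^(3*t)/3125 + 13824*e^(2*t)/3125 + 576*e^(t)/15625

E[X^5] = M′′′′′(0) = 835092/625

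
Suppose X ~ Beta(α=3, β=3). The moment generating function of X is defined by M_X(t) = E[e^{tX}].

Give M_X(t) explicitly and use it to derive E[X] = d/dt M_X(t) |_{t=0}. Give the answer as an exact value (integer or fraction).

E[X] = dM/dt |_{t=0} = 1/2

M_X(t) = ₁F₁(3; 6; t)
dM/dt = ₁F₁(4; 7; t)/2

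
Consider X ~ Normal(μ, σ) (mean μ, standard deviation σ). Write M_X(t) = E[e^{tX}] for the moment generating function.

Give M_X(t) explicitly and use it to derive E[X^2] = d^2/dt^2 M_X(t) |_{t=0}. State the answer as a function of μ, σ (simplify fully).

M_X(t) = e^(μ*t + σ^2*t^2/2)
dM/dt = μ*e^(μ*t)*e^(σ^2*t^2/2) + σ^2*t*e^(μ*t)*e^(σ^2*t^2/2)
d^2M/dt^2 = μ^2*e^(μ*t)*e^(σ^2*t^2/2) + 2*μ*σ^2*t*e^(μ*t)*e^(σ^2*t^2/2) + σ^4*t^2*e^(μ*t)*e^(σ^2*t^2/2) + σ^2*e^(μ*t)*e^(σ^2*t^2/2)

E[X^2] = d^2M/dt^2 |_{t=0} = μ^2 + σ^2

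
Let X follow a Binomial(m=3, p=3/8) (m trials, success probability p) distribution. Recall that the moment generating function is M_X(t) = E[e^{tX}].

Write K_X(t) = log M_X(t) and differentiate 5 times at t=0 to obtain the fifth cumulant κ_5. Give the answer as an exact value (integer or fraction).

M_X(t) = (3*e^(t)/8 + 5/8)^3
K_X(t) = log M_X(t) = 3*log(3*e^(t)/8 + 5/8)
K^(5)(t) = (-1215*e^(4*t) + 22275*e^(3*t) - 37125*e^(2*t) + 5625*e^(t))/(243*e^(5*t) + 2025*e^(4*t) + 6750*e^(3*t) + 11250*e^(2*t) + 9375*e^(t) + 3125)

κ_5 = K^(5)(0) = -1305/4096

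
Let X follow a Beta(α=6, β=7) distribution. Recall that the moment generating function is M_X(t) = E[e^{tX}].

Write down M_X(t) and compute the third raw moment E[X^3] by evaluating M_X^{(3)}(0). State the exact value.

E[X^3] = M′′′(0) = 8/65

M_X(t) = ₁F₁(6; 13; t)
M′(t) = 6*₁F₁(7; 14; t)/13
M′′(t) = 3*₁F₁(8; 15; t)/13
M′′′(t) = 8*₁F₁(9; 16; t)/65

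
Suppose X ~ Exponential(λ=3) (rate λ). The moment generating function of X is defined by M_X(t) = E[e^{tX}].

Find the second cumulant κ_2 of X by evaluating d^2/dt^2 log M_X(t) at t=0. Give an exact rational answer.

M_X(t) = 3/(3 - t)
K_X(t) = log M_X(t) = -log(3 - t) + log(3)
D^2[K](t) = 1/(t^2 - 6*t + 9)

κ_2 = D^2[K](0) = 1/9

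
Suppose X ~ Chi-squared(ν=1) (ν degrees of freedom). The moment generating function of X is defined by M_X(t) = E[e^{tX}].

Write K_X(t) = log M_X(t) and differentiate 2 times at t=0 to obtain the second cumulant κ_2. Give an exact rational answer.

M_X(t) = 1/√(1 - 2*t)
K_X(t) = log M_X(t) = -log(1 - 2*t)/2
D^2[K](t) = 2/(4*t^2 - 4*t + 1)

κ_2 = D^2[K](0) = 2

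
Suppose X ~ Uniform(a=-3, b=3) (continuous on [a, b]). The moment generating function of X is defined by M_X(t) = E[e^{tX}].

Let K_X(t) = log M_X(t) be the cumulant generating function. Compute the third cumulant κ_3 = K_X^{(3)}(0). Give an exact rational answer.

M_X(t) = (e^(3*t) - e^(-3*t))/(6*t)
K_X(t) = log M_X(t) = -log(t) + log(e^(3*t) - e^(-3*t)) - log(6)
dK/dt = (3*t*e^(6*t) + 3*t - e^(6*t) + 1)/(t*e^(6*t) - t)
d^2K/dt^2 = (-36*t^2*e^(6*t) + e^(12*t) - 2*e^(6*t) + 1)/(t^2*e^(12*t) - 2*t^2*e^(6*t) + t^2)
d^3K/dt^3 = (216*t^3*e^(12*t) + 216*t^3*e^(6*t) - 2*e^(18*t) + 6*e^(12*t) - 6*e^(6*t) + 2)/(t^3*e^(18*t) - 3*t^3*e^(12*t) + 3*t^3*e^(6*t) - t^3)

κ_3 = d^3K/dt^3 |_{t=0} = 0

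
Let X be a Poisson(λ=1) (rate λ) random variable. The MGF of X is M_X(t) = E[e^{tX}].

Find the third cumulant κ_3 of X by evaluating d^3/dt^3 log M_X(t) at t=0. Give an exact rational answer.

κ_3 = d^3K/dt^3 |_{t=0} = 1

M_X(t) = e^(e^(t) - 1)
K_X(t) = log M_X(t) = e^(t) - 1
dK/dt = e^(t)
d^2K/dt^2 = e^(t)
d^3K/dt^3 = e^(t)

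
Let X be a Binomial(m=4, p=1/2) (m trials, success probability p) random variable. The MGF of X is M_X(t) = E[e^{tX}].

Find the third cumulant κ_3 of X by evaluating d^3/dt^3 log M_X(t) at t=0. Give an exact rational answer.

κ_3 = D^3[K](0) = 0

M_X(t) = (e^(t)/2 + 1/2)^4
K_X(t) = log M_X(t) = 4*log(e^(t)/2 + 1/2)
D^3[K](t) = (-4*e^(2*t) + 4*e^(t))/(e^(3*t) + 3*e^(2*t) + 3*e^(t) + 1)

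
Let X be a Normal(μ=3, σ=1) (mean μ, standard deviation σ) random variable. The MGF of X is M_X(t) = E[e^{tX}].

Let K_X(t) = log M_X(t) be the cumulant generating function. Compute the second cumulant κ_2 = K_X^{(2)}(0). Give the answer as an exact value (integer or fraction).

M_X(t) = e^(t^2/2 + 3*t)
K_X(t) = log M_X(t) = t^2/2 + 3*t
K′(t) = t + 3
K′′(t) = 1

κ_2 = K′′(0) = 1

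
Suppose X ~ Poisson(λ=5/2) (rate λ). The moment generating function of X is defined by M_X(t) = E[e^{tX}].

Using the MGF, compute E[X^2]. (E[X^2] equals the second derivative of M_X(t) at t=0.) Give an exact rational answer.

E[X^2] = M′′(0) = 35/4

M_X(t) = e^(5*e^(t)/2 - 5/2)
M′(t) = 5*e^(-5/2)*e^(t)*e^(5*e^(t)/2)/2
M′′(t) = (25*e^(2*t)*e^(5*e^(t)/2) + 10*e^(t)*e^(5*e^(t)/2))*e^(-5/2)/4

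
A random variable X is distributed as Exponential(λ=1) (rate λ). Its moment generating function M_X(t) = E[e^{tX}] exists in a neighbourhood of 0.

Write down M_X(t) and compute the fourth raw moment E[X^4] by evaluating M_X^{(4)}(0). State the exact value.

E[X^4] = D^4[M](0) = 24

M_X(t) = 1/(1 - t)
D^4[M](t) = -24/(t^5 - 5*t^4 + 10*t^3 - 10*t^2 + 5*t - 1)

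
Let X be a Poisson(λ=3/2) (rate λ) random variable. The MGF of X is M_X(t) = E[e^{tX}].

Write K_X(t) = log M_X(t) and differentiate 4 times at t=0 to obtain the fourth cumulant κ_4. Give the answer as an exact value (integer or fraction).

κ_4 = d^4K/dt^4 |_{t=0} = 3/2

M_X(t) = e^(3*e^(t)/2 - 3/2)
K_X(t) = log M_X(t) = 3*e^(t)/2 - 3/2
dK/dt = 3*e^(t)/2
d^2K/dt^2 = 3*e^(t)/2
d^3K/dt^3 = 3*e^(t)/2
d^4K/dt^4 = 3*e^(t)/2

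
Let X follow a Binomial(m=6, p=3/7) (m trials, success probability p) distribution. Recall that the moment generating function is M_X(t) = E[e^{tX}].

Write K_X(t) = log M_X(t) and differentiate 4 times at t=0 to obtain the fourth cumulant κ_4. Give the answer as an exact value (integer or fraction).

M_X(t) = (3*e^(t)/7 + 4/7)^6
K_X(t) = log M_X(t) = 6*log(3*e^(t)/7 + 4/7)
D^4[K](t) = (648*e^(3*t) - 3456*e^(2*t) + 1152*e^(t))/(81*e^(4*t) + 432*e^(3*t) + 864*e^(2*t) + 768*e^(t) + 256)

κ_4 = D^4[K](0) = -1656/2401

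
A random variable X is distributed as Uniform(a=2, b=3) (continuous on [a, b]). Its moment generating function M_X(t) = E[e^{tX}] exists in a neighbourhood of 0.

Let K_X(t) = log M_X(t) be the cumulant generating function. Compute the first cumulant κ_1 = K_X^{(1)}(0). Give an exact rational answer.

κ_1 = D[K](0) = 5/2

M_X(t) = (e^(3*t) - e^(2*t))/t
K_X(t) = log M_X(t) = -log(t) + log(e^(3*t) - e^(2*t))
D[K](t) = (3*t*e^(t) - 2*t - e^(t) + 1)/(t*e^(t) - t)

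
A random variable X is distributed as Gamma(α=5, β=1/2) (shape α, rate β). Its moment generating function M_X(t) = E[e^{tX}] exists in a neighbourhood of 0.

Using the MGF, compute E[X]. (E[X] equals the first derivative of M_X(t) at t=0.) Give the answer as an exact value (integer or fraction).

E[X] = D[M](0) = 10

M_X(t) = 1/(32*(1/2 - t)^5)
D[M](t) = 10/(64*t^6 - 192*t^5 + 240*t^4 - 160*t^3 + 60*t^2 - 12*t + 1)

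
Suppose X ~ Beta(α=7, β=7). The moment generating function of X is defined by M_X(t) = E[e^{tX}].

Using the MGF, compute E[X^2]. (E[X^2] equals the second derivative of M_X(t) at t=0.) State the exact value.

E[X^2] = d^2M/dt^2 |_{t=0} = 4/15

M_X(t) = ₁F₁(7; 14; t)
dM/dt = ₁F₁(8; 15; t)/2
d^2M/dt^2 = 4*₁F₁(9; 16; t)/15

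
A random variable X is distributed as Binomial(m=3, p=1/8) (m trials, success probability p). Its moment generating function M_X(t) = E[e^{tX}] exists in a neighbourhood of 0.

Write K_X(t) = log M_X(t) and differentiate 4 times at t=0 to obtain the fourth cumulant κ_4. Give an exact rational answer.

κ_4 = D^4[K](0) = 231/2048

M_X(t) = (e^(t)/8 + 7/8)^3
K_X(t) = log M_X(t) = 3*log(e^(t)/8 + 7/8)
D^4[K](t) = (21*e^(3*t) - 588*e^(2*t) + 1029*e^(t))/(e^(4*t) + 28*e^(3*t) + 294*e^(2*t) + 1372*e^(t) + 2401)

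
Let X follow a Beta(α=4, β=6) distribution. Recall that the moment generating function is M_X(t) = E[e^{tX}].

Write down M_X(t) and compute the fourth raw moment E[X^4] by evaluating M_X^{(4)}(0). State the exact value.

E[X^4] = D^4[M](0) = 7/143

M_X(t) = ₁F₁(4; 10; t)
D^4[M](t) = 7*₁F₁(8; 14; t)/143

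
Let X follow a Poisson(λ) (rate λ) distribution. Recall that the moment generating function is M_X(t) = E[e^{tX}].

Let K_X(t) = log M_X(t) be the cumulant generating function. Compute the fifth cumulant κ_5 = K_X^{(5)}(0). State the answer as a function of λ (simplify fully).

κ_5 = K′′′′′(0) = λ

M_X(t) = e^(λ*(e^(t) - 1))
K_X(t) = log M_X(t) = λ*(e^(t) - 1)
K′(t) = λ*e^(t)
K′′(t) = λ*e^(t)
K′′′(t) = λ*e^(t)
K′′′′(t) = λ*e^(t)
K′′′′′(t) = λ*e^(t)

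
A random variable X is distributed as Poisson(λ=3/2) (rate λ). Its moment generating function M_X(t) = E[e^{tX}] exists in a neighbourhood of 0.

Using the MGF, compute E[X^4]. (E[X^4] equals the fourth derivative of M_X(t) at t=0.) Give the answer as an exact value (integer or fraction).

M_X(t) = e^(3*e^(t)/2 - 3/2)
M^(4)(t) = (81*e^(4*t)*e^(3*e^(t)/2) + 324*e^(3*t)*e^(3*e^(t)/2) + 252*e^(2*t)*e^(3*e^(t)/2) + 24*e^(t)*e^(3*e^(t)/2))*e^(-3/2)/16

E[X^4] = M^(4)(0) = 681/16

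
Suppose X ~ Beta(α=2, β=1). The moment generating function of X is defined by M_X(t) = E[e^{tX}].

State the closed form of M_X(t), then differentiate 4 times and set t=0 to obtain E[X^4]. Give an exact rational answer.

M_X(t) = ₁F₁(2; 3; t)
M^(4)(t) = ₁F₁(6; 7; t)/3

E[X^4] = M^(4)(0) = 1/3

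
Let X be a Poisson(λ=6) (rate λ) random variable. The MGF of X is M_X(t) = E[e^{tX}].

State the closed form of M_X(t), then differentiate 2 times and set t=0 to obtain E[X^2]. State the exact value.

M_X(t) = e^(6*e^(t) - 6)
dM/dt = 6*e^(-6)*e^(t)*e^(6*e^(t))
d^2M/dt^2 = (36*e^(2*t)*e^(6*e^(t)) + 6*e^(t)*e^(6*e^(t)))*e^(-6)

E[X^2] = d^2M/dt^2 |_{t=0} = 42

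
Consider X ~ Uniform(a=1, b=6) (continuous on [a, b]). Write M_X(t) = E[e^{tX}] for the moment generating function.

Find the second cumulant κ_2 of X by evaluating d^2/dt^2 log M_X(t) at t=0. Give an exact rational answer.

M_X(t) = (e^(6*t) - e^(t))/(5*t)
K_X(t) = log M_X(t) = -log(t) + log(e^(6*t) - e^(t)) - log(5)
D^2[K](t) = (-25*t^2*e^(5*t) + e^(10*t) - 2*e^(5*t) + 1)/(t^2*e^(10*t) - 2*t^2*e^(5*t) + t^2)

κ_2 = D^2[K](0) = 25/12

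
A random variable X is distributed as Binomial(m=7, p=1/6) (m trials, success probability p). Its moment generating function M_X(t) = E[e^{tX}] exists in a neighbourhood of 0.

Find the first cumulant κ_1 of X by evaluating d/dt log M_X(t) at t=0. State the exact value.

κ_1 = K^(1)(0) = 7/6

M_X(t) = (e^(t)/6 + 5/6)^7
K_X(t) = log M_X(t) = 7*log(e^(t)/6 + 5/6)
K^(1)(t) = 7*e^(t)/(e^(t) + 5)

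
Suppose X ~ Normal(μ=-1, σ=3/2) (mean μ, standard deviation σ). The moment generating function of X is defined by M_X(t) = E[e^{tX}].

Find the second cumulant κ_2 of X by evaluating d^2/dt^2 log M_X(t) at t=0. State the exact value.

M_X(t) = e^(9*t^2/8 - t)
K_X(t) = log M_X(t) = 9*t^2/8 - t
K^(2)(t) = 9/4

κ_2 = K^(2)(0) = 9/4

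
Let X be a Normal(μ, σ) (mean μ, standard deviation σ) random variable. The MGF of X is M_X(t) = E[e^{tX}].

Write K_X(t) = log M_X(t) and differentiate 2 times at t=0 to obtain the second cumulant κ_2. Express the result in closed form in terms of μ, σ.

M_X(t) = e^(μ*t + σ^2*t^2/2)
K_X(t) = log M_X(t) = μ*t + σ^2*t^2/2
K^(2)(t) = σ^2

κ_2 = K^(2)(0) = σ^2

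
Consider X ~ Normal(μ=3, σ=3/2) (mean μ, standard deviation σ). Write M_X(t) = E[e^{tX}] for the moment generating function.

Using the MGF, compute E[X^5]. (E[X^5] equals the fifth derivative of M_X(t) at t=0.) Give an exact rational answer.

E[X^5] = M′′′′′(0) = 17253/16

M_X(t) = e^(9*t^2/8 + 3*t)
M′(t) = 9*t*e^(3*t)*e^(9*t^2/8)/4 + 3*e^(3*t)*e^(9*t^2/8)
M′′(t) = 81*t^2*e^(3*t)*e^(9*t^2/8)/16 + 27*t*e^(3*t)*e^(9*t^2/8)/2 + 45*e^(3*t)*e^(9*t^2/8)/4
M′′′(t) = 729*t^3*e^(3*t)*e^(9*t^2/8)/64 + 729*t^2*e^(3*t)*e^(9*t^2/8)/16 + 1215*t*e^(3*t)*e^(9*t^2/8)/16 + 189*e^(3*t)*e^(9*t^2/8)/4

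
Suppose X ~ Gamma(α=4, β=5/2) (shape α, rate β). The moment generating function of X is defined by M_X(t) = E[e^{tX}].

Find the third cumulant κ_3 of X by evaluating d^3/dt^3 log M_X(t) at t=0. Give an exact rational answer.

κ_3 = d^3K/dt^3 |_{t=0} = 64/125

M_X(t) = 625/(16*(5/2 - t)^4)
K_X(t) = log M_X(t) = -4*log(5/2 - t) - 4*log(2) + 4*log(5)
dK/dt = -8/(2*t - 5)
d^2K/dt^2 = 16/(4*t^2 - 20*t + 25)
d^3K/dt^3 = -64/(8*t^3 - 60*t^2 + 150*t - 125)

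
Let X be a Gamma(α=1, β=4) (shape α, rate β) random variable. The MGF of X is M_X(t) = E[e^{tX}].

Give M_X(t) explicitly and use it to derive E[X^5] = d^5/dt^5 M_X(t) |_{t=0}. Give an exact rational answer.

M_X(t) = 4/(4 - t)
M′(t) = 4/(t^2 - 8*t + 16)
M′′(t) = -8/(t^3 - 12*t^2 + 48*t - 64)
M′′′(t) = 24/(t^4 - 16*t^3 + 96*t^2 - 256*t + 256)
M′′′′(t) = -96/(t^5 - 20*t^4 + 160*t^3 - 640*t^2 + 1280*t - 1024)
M′′′′′(t) = 480/(t^6 - 24*t^5 + 240*t^4 - 1280*t^3 + 3840*t^2 - 6144*t + 4096)

E[X^5] = M′′′′′(0) = 15/128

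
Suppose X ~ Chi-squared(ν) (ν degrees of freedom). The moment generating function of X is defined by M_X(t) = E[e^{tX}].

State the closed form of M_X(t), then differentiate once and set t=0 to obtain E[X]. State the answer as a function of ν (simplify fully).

M_X(t) = (1 - 2*t)^(-ν/2)
dM/dt = -ν/(2*t*(1 - 2*t)^(ν/2) - (1 - 2*t)^(ν/2))

E[X] = dM/dt |_{t=0} = ν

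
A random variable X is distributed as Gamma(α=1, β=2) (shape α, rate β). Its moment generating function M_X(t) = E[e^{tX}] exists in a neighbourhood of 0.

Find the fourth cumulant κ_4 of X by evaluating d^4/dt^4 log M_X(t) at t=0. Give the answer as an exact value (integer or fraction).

M_X(t) = 2/(2 - t)
K_X(t) = log M_X(t) = -log(2 - t) + log(2)
K^(4)(t) = 6/(t^4 - 8*t^3 + 24*t^2 - 32*t + 16)

κ_4 = K^(4)(0) = 3/8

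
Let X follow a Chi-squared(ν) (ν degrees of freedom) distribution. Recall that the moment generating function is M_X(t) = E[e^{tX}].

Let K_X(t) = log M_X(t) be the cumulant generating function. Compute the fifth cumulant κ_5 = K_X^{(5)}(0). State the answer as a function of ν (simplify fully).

κ_5 = K′′′′′(0) = 384*ν

M_X(t) = (1 - 2*t)^(-ν/2)
K_X(t) = log M_X(t) = -ν*log(1 - 2*t)/2
K′(t) = -ν/(2*t - 1)
K′′(t) = 2*ν/(4*t^2 - 4*t + 1)
K′′′(t) = -8*ν/(8*t^3 - 12*t^2 + 6*t - 1)
K′′′′(t) = 48*ν/(16*t^4 - 32*t^3 + 24*t^2 - 8*t + 1)
K′′′′′(t) = -384*ν/(32*t^5 - 80*t^4 + 80*t^3 - 40*t^2 + 10*t - 1)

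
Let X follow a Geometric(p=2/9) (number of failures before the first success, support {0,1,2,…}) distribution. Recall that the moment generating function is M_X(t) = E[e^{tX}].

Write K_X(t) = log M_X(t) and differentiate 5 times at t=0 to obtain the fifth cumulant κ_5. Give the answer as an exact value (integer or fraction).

κ_5 = K′′′′′(0) = 23940

M_X(t) = 2/(9*(1 - 7*e^(t)/9))
K_X(t) = log M_X(t) = -log(1 - 7*e^(t)/9) - 2*log(3) + log(2)
K′(t) = -7*e^(t)/(7*e^(t) - 9)
K′′(t) = 63*e^(t)/(49*e^(2*t) - 126*e^(t) + 81)
K′′′(t) = (-441*e^(2*t) - 567*e^(t))/(343*e^(3*t) - 1323*e^(2*t) + 1701*e^(t) - 729)
K′′′′(t) = (3087*e^(3*t) + 15876*e^(2*t) + 5103*e^(t))/(2401*e^(4*t) - 12348*e^(3*t) + 23814*e^(2*t) - 20412*e^(t) + 6561)
K′′′′′(t) = (-21609*e^(4*t) - 305613*e^(3*t) - 392931*e^(2*t) - 45927*e^(t))/(16807*e^(5*t) - 108045*e^(4*t) + 277830*e^(3*t) - 357210*e^(2*t) + 229635*e^(t) - 59049)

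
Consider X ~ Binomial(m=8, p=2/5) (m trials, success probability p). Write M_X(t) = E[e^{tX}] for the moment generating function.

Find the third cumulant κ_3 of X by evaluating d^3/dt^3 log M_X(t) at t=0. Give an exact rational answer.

κ_3 = K′′′(0) = 48/125

M_X(t) = (2*e^(t)/5 + 3/5)^8
K_X(t) = log M_X(t) = 8*log(2*e^(t)/5 + 3/5)
K′(t) = 16*e^(t)/(2*e^(t) + 3)
K′′(t) = 48*e^(t)/(4*e^(2*t) + 12*e^(t) + 9)
K′′′(t) = (-96*e^(2*t) + 144*e^(t))/(8*e^(3*t) + 36*e^(2*t) + 54*e^(t) + 27)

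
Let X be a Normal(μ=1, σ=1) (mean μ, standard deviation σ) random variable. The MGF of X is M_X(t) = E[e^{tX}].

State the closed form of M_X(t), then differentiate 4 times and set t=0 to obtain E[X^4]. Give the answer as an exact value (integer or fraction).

E[X^4] = d^4M/dt^4 |_{t=0} = 10

M_X(t) = e^(t^2/2 + t)
dM/dt = t*e^(t)*e^(t^2/2) + e^(t)*e^(t^2/2)
d^2M/dt^2 = t^2*e^(t)*e^(t^2/2) + 2*t*e^(t)*e^(t^2/2) + 2*e^(t)*e^(t^2/2)
d^3M/dt^3 = t^3*e^(t)*e^(t^2/2) + 3*t^2*e^(t)*e^(t^2/2) + 6*t*e^(t)*e^(t^2/2) + 4*e^(t)*e^(t^2/2)
d^4M/dt^4 = t^4*e^(t)*e^(t^2/2) + 4*t^3*e^(t)*e^(t^2/2) + 12*t^2*e^(t)*e^(t^2/2) + 16*t*e^(t)*e^(t^2/2) + 10*e^(t)*e^(t^2/2)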